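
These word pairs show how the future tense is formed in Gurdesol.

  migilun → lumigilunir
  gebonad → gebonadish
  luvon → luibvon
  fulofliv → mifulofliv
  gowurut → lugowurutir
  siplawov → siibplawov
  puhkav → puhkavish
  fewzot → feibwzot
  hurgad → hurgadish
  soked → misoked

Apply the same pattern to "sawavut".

lusawavutir

puhkav and siplawov both end in -v yet inflect differently (puhkavish, siibplawov), so the final letter is not what conditions the rule; the last vowel is.
"sawavut" has last vowel 'u'. The stems whose last vowel is 'u' (migilun → lumigilunir, gowurut → lugowurutir) add lu- … -ir around the stem.
The other patterns: stems whose last vowel is 'a' add -ish; stems whose last vowel is 'o' insert -ib- after the first vowel; stems whose last vowel is 'e' or 'i' add the prefix mi-.
So sawavut → lusawavutir.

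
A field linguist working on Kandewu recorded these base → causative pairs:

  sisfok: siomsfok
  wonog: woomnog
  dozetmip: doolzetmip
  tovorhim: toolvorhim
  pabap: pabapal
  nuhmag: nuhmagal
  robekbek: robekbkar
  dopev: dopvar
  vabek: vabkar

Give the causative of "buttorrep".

buttorrpar

dozetmip and pabap both end in -p yet inflect differently (doolzetmip, pabapal), so the final letter is not what conditions the rule; the last vowel is.
"buttorrep" has last vowel 'e'. The stems whose last vowel is 'e' (robekbek → robekbkar, dopev → dopvar, vabek → vabkar) delete the last vowel and add -ar.
The other patterns: stems whose last vowel is 'o' insert -om- after the first vowel; stems whose last vowel is 'i' insert -ol- after the first vowel; stems whose last vowel is 'a' add -al.
So buttorrep → buttorrpar.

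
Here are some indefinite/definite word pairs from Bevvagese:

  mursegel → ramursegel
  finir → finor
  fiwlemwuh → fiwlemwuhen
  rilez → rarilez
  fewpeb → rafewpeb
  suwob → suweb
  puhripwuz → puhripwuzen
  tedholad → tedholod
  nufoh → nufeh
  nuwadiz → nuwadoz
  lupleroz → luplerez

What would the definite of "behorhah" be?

rilez and nuwadiz both end in -z yet inflect differently (rarilez, nuwadoz), so the final letter is not what conditions the rule; the last vowel is.
"behorhah" has last vowel 'a'. The one such stem in the data (tedholad → tedholod) changes the last vowel to 'o' (as do nuwadiz, finir), so the same rule applies.
The other patterns: stems whose last vowel is 'e' add the prefix ra-; stems whose last vowel is 'o' change the last vowel to 'e'; stems whose last vowel is 'u' add -en.
So behorhah → behorhoh.

behorhoh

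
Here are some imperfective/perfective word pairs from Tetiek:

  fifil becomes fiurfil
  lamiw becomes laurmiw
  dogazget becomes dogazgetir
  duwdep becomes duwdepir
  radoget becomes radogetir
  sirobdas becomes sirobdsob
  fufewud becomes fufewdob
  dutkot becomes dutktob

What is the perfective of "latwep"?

latwepir

dogazget and dutkot both end in -t yet inflect differently (dogazgetir, dutktob), so the final letter is not what conditions the rule; the last vowel is.
"latwep" has last vowel 'e'. The stems whose last vowel is 'e' (dogazget → dogazgetir, duwdep → duwdepir, radoget → radogetir) add -ir.
The other patterns: stems whose last vowel is 'i' insert -ur- after the first vowel; stems whose last vowel is 'a', 'o' or 'u' delete the last vowel and add -ob.
So latwep → latwepir.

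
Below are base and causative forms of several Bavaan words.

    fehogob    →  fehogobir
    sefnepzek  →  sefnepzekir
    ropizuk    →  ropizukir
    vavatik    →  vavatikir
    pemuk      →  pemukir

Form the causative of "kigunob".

Every pair shown (fehogob → fehogobir, sefnepzek → sefnepzekir, ropizuk → ropizukir, …) follows the same rule: add -ir.
So kigunob → kigunobir.

kigunobir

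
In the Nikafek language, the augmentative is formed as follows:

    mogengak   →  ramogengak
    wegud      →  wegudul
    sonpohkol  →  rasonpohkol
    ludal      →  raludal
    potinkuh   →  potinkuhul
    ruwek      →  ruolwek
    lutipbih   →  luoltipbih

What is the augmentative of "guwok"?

"guwok" has last vowel 'o'. The one such stem in the data (sonpohkol → rasonpohkol) adds the prefix ra-, so the same rule applies.
The other patterns: stems whose last vowel is 'e' or 'i' insert -ol- after the first vowel; stems whose last vowel is 'u' add -ul.
So guwok → raguwok.

raguwok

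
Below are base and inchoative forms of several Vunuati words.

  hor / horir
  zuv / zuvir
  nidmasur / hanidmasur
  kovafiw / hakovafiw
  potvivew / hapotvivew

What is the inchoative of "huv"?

hor and nidmasur both end in -r yet inflect differently (horir, hanidmasur), so the final letter is not what conditions the rule; the number of vowels is.
"huv" has 1 vowel. The stems with 1 vowel (hor → horir, zuv → zuvir) add -ir.
The other pattern: stems with 3 vowels add the prefix ha-.
So huv → huvir.

huvir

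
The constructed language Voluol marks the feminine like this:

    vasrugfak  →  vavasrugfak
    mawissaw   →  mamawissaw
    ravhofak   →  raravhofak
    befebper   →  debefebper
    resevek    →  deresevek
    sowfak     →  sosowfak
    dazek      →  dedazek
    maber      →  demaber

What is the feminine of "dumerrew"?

resevek and vasrugfak both end in -k yet inflect differently (deresevek, vavasrugfak), so the final letter is not what conditions the rule; the last vowel is.
"dumerrew" has last vowel 'e'. The stems whose last vowel is 'e' (befebper → debefebper, resevek → deresevek, maber → demaber) add the prefix de-.
The other pattern: stems whose last vowel is 'a' repeat the first consonant+vowel as a prefix.
So dumerrew → dedumerrew.

dedumerrew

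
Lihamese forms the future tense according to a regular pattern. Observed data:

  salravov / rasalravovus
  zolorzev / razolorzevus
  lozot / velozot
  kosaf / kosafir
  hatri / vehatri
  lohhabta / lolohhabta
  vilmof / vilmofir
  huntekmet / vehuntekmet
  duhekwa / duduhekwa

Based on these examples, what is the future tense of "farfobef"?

kosaf and duhekwa both have last vowel 'a' yet inflect differently (kosafir, duduhekwa), so the last vowel is not what conditions the rule; the final letter is.
"farfobef" ends in -f. The stems ending in -f (vilmof → vilmofir, kosaf → kosafir) add -ir.
The other patterns: stems ending in -a repeat the first consonant+vowel as a prefix; stems ending in -v add ra- … -us around the stem; stems ending in -i or -t add the prefix ve-.
So farfobef → farfobefir.

farfobefir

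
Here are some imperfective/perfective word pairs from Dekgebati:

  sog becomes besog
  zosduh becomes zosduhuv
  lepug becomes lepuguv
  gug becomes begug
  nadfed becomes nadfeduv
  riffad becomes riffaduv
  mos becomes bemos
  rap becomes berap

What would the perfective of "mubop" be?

lepug and gug both end in -g yet inflect differently (lepuguv, begug), so the final letter is not what conditions the rule; the number of vowels is.
"mubop" has 2 vowels. The stems with 2 vowels (nadfed → nadfeduv, zosduh → zosduhuv, riffad → riffaduv) add -uv.
The other pattern: stems with 1 vowel add the prefix be-.
So mubop → mubopuv.

mubopuv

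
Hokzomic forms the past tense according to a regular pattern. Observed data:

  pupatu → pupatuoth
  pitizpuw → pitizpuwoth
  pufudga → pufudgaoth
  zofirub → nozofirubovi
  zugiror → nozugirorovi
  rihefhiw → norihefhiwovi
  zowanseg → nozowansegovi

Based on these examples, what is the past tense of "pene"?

"pene" begins with p-. The stems beginning with p- (pupatu → pupatuoth, pitizpuw → pitizpuwoth, pufudga → pufudgaoth) add -oth.
So pene → peneoth.

peneoth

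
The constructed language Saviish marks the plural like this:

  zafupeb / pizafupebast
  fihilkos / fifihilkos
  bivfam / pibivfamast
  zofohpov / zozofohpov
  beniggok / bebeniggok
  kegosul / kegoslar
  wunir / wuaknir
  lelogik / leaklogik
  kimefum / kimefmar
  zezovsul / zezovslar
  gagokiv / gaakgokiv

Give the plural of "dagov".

dadagov

lelogik and beniggok both end in -k yet inflect differently (leaklogik, bebeniggok), so the final letter is not what conditions the rule; the last vowel is.
"dagov" has last vowel 'o'. The stems whose last vowel is 'o' (beniggok → bebeniggok, fihilkos → fifihilkos, zofohpov → zozofohpov) repeat the first consonant+vowel as a prefix.
The other patterns: stems whose last vowel is 'u' delete the last vowel and add -ar; stems whose last vowel is 'i' insert -ak- after the first vowel; stems whose last vowel is 'a' or 'e' add pi- … -ast around the stem.
So dagov → dadagov.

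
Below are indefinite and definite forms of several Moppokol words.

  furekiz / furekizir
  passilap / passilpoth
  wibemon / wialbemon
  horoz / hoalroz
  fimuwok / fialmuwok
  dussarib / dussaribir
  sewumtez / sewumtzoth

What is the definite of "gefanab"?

gefanboth

"gefanab" has last vowel 'a'. The one such stem in the data (passilap → passilpoth) deletes the last vowel and adds -oth (as does sewumtez), so the same rule applies.
So gefanab → gefanboth.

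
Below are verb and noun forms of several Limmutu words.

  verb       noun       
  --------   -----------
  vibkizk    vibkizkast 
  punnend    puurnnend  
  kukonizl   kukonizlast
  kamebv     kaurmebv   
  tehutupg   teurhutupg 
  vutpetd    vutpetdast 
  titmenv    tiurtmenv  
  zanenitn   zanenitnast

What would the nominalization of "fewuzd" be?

"fewuzd" has second-to-last letter 'z'. The stems whose second-to-last letter is 'z' (kukonizl → kukonizlast, vibkizk → vibkizkast) add -ast.
The other pattern: stems whose second-to-last letter is 'b', 'n' or 'p' insert -ur- after the first vowel.
So fewuzd → fewuzdast.

fewuzdast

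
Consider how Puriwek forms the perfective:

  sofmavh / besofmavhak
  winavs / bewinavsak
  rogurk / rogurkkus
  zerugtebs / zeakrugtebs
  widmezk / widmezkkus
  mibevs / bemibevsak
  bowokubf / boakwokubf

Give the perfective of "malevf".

zerugtebs and winavs both end in -s yet inflect differently (zeakrugtebs, bewinavsak), so the final letter is not what conditions the rule; the second-to-last letter is.
"malevf" has second-to-last letter 'v'. The stems whose second-to-last letter is 'v' (sofmavh → besofmavhak, winavs → bewinavsak, mibevs → bemibevsak) add be- … -ak around the stem.
So malevf → bemalevfak.

bemalevfak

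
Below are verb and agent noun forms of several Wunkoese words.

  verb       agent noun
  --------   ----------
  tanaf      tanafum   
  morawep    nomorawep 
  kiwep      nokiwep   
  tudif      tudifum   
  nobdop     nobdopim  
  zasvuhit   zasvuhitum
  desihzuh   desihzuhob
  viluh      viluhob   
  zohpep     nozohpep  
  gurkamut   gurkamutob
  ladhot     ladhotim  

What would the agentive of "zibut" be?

gurkamut and ladhot both end in -t yet inflect differently (gurkamutob, ladhotim), so the final letter is not what conditions the rule; the last vowel is.
"zibut" has last vowel 'u'. The stems whose last vowel is 'u' (viluh → viluhob, desihzuh → desihzuhob, gurkamut → gurkamutob) add -ob.
The other patterns: stems whose last vowel is 'e' add the prefix no-; stems whose last vowel is 'o' add -im; stems whose last vowel is 'a' or 'i' add -um.
So zibut → zibutob.

zibutob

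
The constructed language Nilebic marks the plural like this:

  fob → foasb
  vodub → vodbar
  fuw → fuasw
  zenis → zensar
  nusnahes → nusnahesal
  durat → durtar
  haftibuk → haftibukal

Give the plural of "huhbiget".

huhbigetal

"huhbiget" has 3 vowels. The stems with 3 vowels (haftibuk → haftibukal, nusnahes → nusnahesal) add -al.
So huhbiget → huhbigetal.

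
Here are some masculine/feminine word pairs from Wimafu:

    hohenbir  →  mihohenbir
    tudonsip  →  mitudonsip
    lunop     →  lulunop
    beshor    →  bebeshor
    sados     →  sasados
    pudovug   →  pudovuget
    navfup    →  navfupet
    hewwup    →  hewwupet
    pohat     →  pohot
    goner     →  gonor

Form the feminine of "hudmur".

hudmuret

tudonsip and lunop both end in -p yet inflect differently (mitudonsip, lulunop), so the final letter is not what conditions the rule; the last vowel is.
"hudmur" has last vowel 'u'. The stems whose last vowel is 'u' (pudovug → pudovuget, navfup → navfupet, hewwup → hewwupet) add -et.
So hudmur → hudmuret.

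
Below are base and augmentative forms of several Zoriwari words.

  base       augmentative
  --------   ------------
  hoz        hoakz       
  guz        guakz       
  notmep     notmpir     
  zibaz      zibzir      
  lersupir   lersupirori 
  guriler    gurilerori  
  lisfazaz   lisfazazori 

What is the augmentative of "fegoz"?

fegzir

hoz and zibaz both end in -z yet inflect differently (hoakz, zibzir), so the final letter is not what conditions the rule; the number of vowels is.
"fegoz" has 2 vowels. The stems with 2 vowels (notmep → notmpir, zibaz → zibzir) delete the last vowel and add -ir.
The other patterns: stems with 1 vowel insert -ak- after the first vowel; stems with 3 vowels add -ori.
So fegoz → fegzir.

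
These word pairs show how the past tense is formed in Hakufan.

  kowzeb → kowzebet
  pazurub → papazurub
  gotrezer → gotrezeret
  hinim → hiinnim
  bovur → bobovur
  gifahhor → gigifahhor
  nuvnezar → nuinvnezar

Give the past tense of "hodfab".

hoindfab

"hodfab" has last vowel 'a'. The one such stem in the data (nuvnezar → nuinvnezar) inserts -in- after the first vowel (as does hinim), so the same rule applies.
So hodfab → hoindfab.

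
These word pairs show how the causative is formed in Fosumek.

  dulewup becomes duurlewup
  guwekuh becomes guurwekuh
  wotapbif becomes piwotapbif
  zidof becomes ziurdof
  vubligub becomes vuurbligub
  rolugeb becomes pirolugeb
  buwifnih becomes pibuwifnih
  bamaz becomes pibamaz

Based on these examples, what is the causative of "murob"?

vubligub and rolugeb both end in -b yet inflect differently (vuurbligub, pirolugeb), so the final letter is not what conditions the rule; the last vowel is.
"murob" has last vowel 'o'. The one such stem in the data (zidof → ziurdof) inserts -ur- after the first vowel (as do dulewup, vubligub), so the same rule applies.
The other pattern: stems whose last vowel is 'a', 'e' or 'i' add the prefix pi-.
So murob → muurrob.

muurrob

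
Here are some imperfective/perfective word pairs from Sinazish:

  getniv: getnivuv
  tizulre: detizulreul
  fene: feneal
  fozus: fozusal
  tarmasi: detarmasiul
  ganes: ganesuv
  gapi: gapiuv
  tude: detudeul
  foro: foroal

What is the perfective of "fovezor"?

fozus and ganes both end in -s yet inflect differently (fozusal, ganesuv), so the final letter is not what conditions the rule; the first letter is.
"fovezor" begins with f-. The stems beginning with f- (fozus → fozusal, foro → foroal, fene → feneal) add -al.
The other patterns: stems beginning with g- add -uv; stems beginning with t- add de- … -ul around the stem.
So fovezor → fovezoral.

fovezoral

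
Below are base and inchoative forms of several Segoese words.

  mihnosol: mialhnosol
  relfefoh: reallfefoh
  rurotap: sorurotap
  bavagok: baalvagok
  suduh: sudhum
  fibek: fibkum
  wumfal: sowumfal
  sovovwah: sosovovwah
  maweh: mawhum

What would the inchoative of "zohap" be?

"zohap" has last vowel 'a'. The stems whose last vowel is 'a' (rurotap → sorurotap, sovovwah → sosovovwah, wumfal → sowumfal) add the prefix so-.
The other patterns: stems whose last vowel is 'o' insert -al- after the first vowel; stems whose last vowel is 'e' or 'u' delete the last vowel and add -um.
So zohap → sozohap.

sozohap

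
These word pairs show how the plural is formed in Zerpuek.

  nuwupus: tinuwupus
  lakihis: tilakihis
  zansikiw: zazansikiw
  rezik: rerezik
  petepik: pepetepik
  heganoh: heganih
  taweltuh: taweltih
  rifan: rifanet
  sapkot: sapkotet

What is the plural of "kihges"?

tikihges

lakihis and zansikiw both have last vowel 'i' yet inflect differently (tilakihis, zazansikiw), so the last vowel is not what conditions the rule; the final letter is.
"kihges" ends in -s. The stems ending in -s (nuwupus → tinuwupus, lakihis → tilakihis) add the prefix ti-.
The other patterns: stems ending in -k or -w repeat the first consonant+vowel as a prefix; stems ending in -h change the last vowel to 'i'; stems ending in -n or -t add -et.
So kihges → tikihges.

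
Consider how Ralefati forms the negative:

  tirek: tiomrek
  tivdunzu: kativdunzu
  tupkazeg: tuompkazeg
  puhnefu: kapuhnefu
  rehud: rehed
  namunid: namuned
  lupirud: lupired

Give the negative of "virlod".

puhnefu and rehud both have last vowel 'u' yet inflect differently (kapuhnefu, rehed), so the last vowel is not what conditions the rule; the final letter is.
"virlod" ends in -d. The stems ending in -d (rehud → rehed, lupirud → lupired, namunid → namuned) change the last vowel to 'e'.
So virlod → virled.

virled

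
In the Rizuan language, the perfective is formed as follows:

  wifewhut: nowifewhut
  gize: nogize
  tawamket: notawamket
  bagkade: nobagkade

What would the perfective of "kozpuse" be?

Every pair shown (wifewhut → nowifewhut, gize → nogize, tawamket → notawamket, …) follows the same rule: add the prefix no-.
So kozpuse → nokozpuse.

nokozpuse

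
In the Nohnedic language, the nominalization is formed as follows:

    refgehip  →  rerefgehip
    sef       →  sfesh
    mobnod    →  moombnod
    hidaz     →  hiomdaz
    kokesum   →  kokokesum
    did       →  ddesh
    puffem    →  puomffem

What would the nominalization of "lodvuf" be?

"lodvuf" has 2 vowels. The stems with 2 vowels (hidaz → hiomdaz, puffem → puomffem, mobnod → moombnod) insert -om- after the first vowel.
The other patterns: stems with 1 vowel delete the last vowel and add -esh; stems with 3 vowels repeat the first consonant+vowel as a prefix.
So lodvuf → loomdvuf.

loomdvuf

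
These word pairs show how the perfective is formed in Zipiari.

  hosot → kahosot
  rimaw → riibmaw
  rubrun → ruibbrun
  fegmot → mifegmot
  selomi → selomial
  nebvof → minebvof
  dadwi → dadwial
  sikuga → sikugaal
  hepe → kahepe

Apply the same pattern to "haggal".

kahaggal

hosot and fegmot both end in -t yet inflect differently (kahosot, mifegmot), so the final letter is not what conditions the rule; the first letter is.
"haggal" begins with h-. The stems beginning with h- (hosot → kahosot, hepe → kahepe) add the prefix ka-.
So haggal → kahaggal.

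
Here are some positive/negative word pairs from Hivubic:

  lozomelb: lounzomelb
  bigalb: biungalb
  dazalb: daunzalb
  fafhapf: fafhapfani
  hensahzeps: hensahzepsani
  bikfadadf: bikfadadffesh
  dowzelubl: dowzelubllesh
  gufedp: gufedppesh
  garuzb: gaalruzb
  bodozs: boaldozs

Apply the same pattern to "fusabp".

fusabppesh

fafhapf and bikfadadf both end in -f yet inflect differently (fafhapfani, bikfadadffesh), so the final letter is not what conditions the rule; the second-to-last letter is.
"fusabp" has second-to-last letter 'b'. The one such stem in the data (dowzelubl → dowzelubllesh) doubles the final consonant and adds -esh (as do bikfadadf, gufedp), so the same rule applies.
So fusabp → fusabppesh.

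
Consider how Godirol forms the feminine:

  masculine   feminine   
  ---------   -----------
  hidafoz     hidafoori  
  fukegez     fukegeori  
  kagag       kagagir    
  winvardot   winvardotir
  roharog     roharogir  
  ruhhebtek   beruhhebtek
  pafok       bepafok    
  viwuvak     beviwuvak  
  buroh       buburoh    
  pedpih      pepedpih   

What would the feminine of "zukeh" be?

hidafoz and winvardot both have last vowel 'o' yet inflect differently (hidafoori, winvardotir), so the last vowel is not what conditions the rule; the final letter is.
"zukeh" ends in -h. The stems ending in -h (buroh → buburoh, pedpih → pepedpih) repeat the first consonant+vowel as a prefix.
So zukeh → zuzukeh.

zuzukeh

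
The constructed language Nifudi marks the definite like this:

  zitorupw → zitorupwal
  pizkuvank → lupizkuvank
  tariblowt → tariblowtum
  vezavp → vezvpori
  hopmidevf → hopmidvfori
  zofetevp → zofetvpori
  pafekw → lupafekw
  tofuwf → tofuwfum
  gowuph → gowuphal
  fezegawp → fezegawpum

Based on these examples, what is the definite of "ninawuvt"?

fezegawp and zofetevp both end in -p yet inflect differently (fezegawpum, zofetvpori), so the final letter is not what conditions the rule; the second-to-last letter is.
"ninawuvt" has second-to-last letter 'v'. The stems whose second-to-last letter is 'v' (zofetevp → zofetvpori, vezavp → vezvpori, hopmidevf → hopmidvfori) delete the last vowel and add -ori.
So ninawuvt → ninawvtori.

ninawvtori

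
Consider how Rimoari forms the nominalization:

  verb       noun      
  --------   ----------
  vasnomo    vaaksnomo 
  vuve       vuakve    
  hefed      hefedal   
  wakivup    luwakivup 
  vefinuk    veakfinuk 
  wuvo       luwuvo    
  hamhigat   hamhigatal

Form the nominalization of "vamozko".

vaakmozko

vasnomo and wuvo both end in -o yet inflect differently (vaaksnomo, luwuvo), so the final letter is not what conditions the rule; the first letter is.
"vamozko" begins with v-. The stems beginning with v- (vuve → vuakve, vasnomo → vaaksnomo, vefinuk → veakfinuk) insert -ak- after the first vowel.
The other patterns: stems beginning with h- add -al; stems beginning with w- add the prefix lu-.
So vamozko → vaakmozko.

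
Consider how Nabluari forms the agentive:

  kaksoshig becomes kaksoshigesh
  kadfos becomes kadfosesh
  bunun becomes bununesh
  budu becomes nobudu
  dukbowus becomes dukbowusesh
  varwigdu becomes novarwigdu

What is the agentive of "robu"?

norobu

bunun and varwigdu both have last vowel 'u' yet inflect differently (bununesh, novarwigdu), so the last vowel is not what conditions the rule; whether the stem ends in a vowel or a consonant is.
"robu" ends in a vowel. The stems ending in a vowel (varwigdu → novarwigdu, budu → nobudu) add the prefix no-.
The other pattern: stems ending in a consonant add -esh.
So robu → norobu.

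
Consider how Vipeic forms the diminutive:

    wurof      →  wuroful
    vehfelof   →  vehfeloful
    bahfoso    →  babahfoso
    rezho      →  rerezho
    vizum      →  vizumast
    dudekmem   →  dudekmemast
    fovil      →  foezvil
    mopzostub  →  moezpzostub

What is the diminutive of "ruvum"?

"ruvum" ends in -m. The stems ending in -m (vizum → vizumast, dudekmem → dudekmemast) add -ast.
The other patterns: stems ending in -f add -ul; stems ending in -o repeat the first consonant+vowel as a prefix; stems ending in -b or -l insert -ez- after the first vowel.
So ruvum → ruvumast.

ruvumast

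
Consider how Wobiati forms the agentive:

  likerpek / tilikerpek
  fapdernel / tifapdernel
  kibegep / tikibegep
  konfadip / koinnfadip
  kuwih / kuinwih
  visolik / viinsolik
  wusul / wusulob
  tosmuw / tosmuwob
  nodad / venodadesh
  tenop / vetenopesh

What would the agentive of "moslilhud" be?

"moslilhud" has last vowel 'u'. The stems whose last vowel is 'u' (wusul → wusulob, tosmuw → tosmuwob) add -ob.
So moslilhud → moslilhudob.

moslilhudob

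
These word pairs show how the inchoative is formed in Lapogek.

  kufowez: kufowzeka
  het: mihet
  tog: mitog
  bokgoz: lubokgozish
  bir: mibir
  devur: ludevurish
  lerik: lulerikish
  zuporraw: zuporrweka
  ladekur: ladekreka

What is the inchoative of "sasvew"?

lusasvewish

bir and devur both end in -r yet inflect differently (mibir, ludevurish), so the final letter is not what conditions the rule; the number of vowels is.
"sasvew" has 2 vowels. The stems with 2 vowels (lerik → lulerikish, bokgoz → lubokgozish, devur → ludevurish) add lu- … -ish around the stem.
The other patterns: stems with 1 vowel add the prefix mi-; stems with 3 vowels delete the last vowel and add -eka.
So sasvew → lusasvewish.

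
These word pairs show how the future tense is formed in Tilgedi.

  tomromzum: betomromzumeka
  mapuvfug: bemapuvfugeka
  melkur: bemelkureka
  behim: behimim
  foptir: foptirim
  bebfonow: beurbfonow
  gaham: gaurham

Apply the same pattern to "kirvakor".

kiurrvakor

tomromzum and behim both end in -m yet inflect differently (betomromzumeka, behimim), so the final letter is not what conditions the rule; the last vowel is.
"kirvakor" has last vowel 'o'. The one such stem in the data (bebfonow → beurbfonow) inserts -ur- after the first vowel (as does gaham), so the same rule applies.
The other patterns: stems whose last vowel is 'u' add be- … -eka around the stem; stems whose last vowel is 'i' add -im.
So kirvakor → kiurrvakor.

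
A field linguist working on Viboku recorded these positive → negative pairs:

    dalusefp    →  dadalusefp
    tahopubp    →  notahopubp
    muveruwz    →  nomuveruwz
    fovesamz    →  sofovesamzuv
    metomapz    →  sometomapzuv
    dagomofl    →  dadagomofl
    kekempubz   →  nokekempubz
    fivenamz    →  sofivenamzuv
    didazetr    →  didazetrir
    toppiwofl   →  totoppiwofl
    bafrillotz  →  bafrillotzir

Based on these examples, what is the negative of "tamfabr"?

"tamfabr" has second-to-last letter 'b'. The stems whose second-to-last letter is 'b' (kekempubz → nokekempubz, tahopubp → notahopubp) add the prefix no-.
So tamfabr → notamfabr.

notamfabr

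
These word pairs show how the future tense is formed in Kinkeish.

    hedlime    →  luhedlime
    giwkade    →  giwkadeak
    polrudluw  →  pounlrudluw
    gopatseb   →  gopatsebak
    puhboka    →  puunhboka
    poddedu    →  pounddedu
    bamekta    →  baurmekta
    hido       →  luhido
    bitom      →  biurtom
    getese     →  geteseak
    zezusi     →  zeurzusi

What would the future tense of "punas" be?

getese and hedlime both end in -e yet inflect differently (geteseak, luhedlime), so the final letter is not what conditions the rule; the first letter is.
"punas" begins with p-. The stems beginning with p- (puhboka → puunhboka, polrudluw → pounlrudluw, poddedu → pounddedu) insert -un- after the first vowel.
So punas → puunnas.

puunnas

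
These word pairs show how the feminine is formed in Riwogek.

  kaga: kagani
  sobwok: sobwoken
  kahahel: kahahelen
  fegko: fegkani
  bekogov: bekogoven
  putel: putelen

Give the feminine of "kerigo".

sobwok and fegko both have last vowel 'o' yet inflect differently (sobwoken, fegkani), so the last vowel is not what conditions the rule; whether the stem ends in a vowel or a consonant is.
"kerigo" ends in a vowel. The stems ending in a vowel (fegko → fegkani, kaga → kagani) drop the final letter and add -ani.
So kerigo → kerigani.

kerigani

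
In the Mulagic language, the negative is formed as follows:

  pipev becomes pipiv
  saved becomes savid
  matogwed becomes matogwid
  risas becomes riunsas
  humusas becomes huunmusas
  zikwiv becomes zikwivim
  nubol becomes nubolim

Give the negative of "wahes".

pipev and zikwiv both end in -v yet inflect differently (pipiv, zikwivim), so the final letter is not what conditions the rule; the last vowel is.
"wahes" has last vowel 'e'. The stems whose last vowel is 'e' (pipev → pipiv, saved → savid, matogwed → matogwid) change the last vowel to 'i'.
So wahes → wahis.

wahis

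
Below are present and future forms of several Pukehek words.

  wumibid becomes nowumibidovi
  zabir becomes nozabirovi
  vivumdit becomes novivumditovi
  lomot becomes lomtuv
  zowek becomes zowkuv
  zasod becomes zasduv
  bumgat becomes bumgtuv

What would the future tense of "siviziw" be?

nosiviziwovi

"siviziw" has last vowel 'i'. The stems whose last vowel is 'i' (wumibid → nowumibidovi, zabir → nozabirovi, vivumdit → novivumditovi) add no- … -ovi around the stem.
The other pattern: stems whose last vowel is 'a', 'e' or 'o' delete the last vowel and add -uv.
So siviziw → nosiviziwovi.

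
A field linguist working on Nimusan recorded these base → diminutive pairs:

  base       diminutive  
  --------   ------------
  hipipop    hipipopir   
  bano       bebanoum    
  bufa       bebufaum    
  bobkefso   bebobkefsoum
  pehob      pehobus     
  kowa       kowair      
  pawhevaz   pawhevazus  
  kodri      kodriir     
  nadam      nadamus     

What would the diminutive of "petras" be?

"petras" begins with p-. The stems beginning with p- (pehob → pehobus, pawhevaz → pawhevazus) add -us.
The other patterns: stems beginning with b- add be- … -um around the stem; stems beginning with h- or k- add -ir.
So petras → petrasus.

petrasus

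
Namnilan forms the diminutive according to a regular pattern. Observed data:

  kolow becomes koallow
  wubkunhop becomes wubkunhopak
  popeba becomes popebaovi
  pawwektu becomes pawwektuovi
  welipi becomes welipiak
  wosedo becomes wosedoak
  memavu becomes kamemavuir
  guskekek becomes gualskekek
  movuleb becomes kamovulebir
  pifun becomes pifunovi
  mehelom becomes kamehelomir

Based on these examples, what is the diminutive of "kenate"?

kealnate

memavu and pawwektu both end in -u yet inflect differently (kamemavuir, pawwektuovi), so the final letter is not what conditions the rule; the first letter is.
"kenate" begins with k-. The one such stem in the data (kolow → koallow) inserts -al- after the first vowel (as does guskekek), so the same rule applies.
The other patterns: stems beginning with m- add ka- … -ir around the stem; stems beginning with p- add -ovi; stems beginning with w- add -ak.
So kenate → kealnate.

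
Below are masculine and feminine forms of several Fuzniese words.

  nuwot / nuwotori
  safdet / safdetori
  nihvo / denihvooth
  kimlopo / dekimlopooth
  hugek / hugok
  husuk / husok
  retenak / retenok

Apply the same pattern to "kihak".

kihok

nuwot and nihvo both have last vowel 'o' yet inflect differently (nuwotori, denihvooth), so the last vowel is not what conditions the rule; the final letter is.
"kihak" ends in -k. The stems ending in -k (hugek → hugok, husuk → husok, retenak → retenok) change the last vowel to 'o'.
So kihak → kihok.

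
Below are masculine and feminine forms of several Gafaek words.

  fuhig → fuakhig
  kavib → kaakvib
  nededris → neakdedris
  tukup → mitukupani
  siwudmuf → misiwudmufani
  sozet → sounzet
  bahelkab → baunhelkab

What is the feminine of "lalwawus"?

"lalwawus" has last vowel 'u'. The stems whose last vowel is 'u' (tukup → mitukupani, siwudmuf → misiwudmufani) add mi- … -ani around the stem.
The other patterns: stems whose last vowel is 'i' insert -ak- after the first vowel; stems whose last vowel is 'a' or 'e' insert -un- after the first vowel.
So lalwawus → milalwawusani.

milalwawusani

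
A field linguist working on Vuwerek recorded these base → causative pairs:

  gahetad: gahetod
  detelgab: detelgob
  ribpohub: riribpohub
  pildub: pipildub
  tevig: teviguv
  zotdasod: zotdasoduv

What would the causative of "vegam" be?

detelgab and ribpohub both end in -b yet inflect differently (detelgob, riribpohub), so the final letter is not what conditions the rule; the last vowel is.
"vegam" has last vowel 'a'. The stems whose last vowel is 'a' (gahetad → gahetod, detelgab → detelgob) change the last vowel to 'o'.
The other patterns: stems whose last vowel is 'u' repeat the first consonant+vowel as a prefix; stems whose last vowel is 'i' or 'o' add -uv.
So vegam → vegom.

vegom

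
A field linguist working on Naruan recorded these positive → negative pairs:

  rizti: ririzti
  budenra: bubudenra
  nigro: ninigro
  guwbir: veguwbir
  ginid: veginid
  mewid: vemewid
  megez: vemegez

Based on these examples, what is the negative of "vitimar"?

rizti and guwbir both have last vowel 'i' yet inflect differently (ririzti, veguwbir), so the last vowel is not what conditions the rule; whether the stem ends in a vowel or a consonant is.
"vitimar" ends in a consonant. The stems ending in a consonant (guwbir → veguwbir, ginid → veginid, mewid → vemewid) add the prefix ve-.
So vitimar → vevitimar.

vevitimar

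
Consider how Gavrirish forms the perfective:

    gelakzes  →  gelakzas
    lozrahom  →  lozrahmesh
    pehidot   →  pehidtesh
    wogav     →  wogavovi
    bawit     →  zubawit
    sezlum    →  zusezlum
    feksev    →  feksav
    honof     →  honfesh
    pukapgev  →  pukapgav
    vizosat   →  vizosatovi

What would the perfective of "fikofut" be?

zufikofut

pehidot and vizosat both end in -t yet inflect differently (pehidtesh, vizosatovi), so the final letter is not what conditions the rule; the last vowel is.
"fikofut" has last vowel 'u'. The one such stem in the data (sezlum → zusezlum) adds the prefix zu-, so the same rule applies.
The other patterns: stems whose last vowel is 'e' change the last vowel to 'a'; stems whose last vowel is 'o' delete the last vowel and add -esh; stems whose last vowel is 'a' add -ovi.
So fikofut → zufikofut.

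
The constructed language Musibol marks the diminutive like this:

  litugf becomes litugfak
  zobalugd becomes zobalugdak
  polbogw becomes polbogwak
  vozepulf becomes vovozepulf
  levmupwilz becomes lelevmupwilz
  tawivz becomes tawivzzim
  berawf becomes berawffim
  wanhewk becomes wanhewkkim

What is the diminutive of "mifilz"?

mimifilz

"mifilz" has second-to-last letter 'l'. The stems whose second-to-last letter is 'l' (vozepulf → vovozepulf, levmupwilz → lelevmupwilz) repeat the first consonant+vowel as a prefix.
The other patterns: stems whose second-to-last letter is 'g' add -ak; stems whose second-to-last letter is 'v' or 'w' double the final consonant and add -im.
So mifilz → mimifilz.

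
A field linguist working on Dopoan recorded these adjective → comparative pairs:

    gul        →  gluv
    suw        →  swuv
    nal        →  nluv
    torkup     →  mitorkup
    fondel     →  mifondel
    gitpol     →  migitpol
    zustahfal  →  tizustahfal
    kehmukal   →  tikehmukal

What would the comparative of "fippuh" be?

gul and fondel both end in -l yet inflect differently (gluv, mifondel), so the final letter is not what conditions the rule; the number of vowels is.
"fippuh" has 2 vowels. The stems with 2 vowels (torkup → mitorkup, fondel → mifondel, gitpol → migitpol) add the prefix mi-.
So fippuh → mifippuh.

mifippuh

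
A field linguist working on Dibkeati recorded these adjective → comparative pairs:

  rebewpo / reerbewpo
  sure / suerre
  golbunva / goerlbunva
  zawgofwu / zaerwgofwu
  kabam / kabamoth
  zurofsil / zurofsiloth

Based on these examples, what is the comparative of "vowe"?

golbunva and kabam both have last vowel 'a' yet inflect differently (goerlbunva, kabamoth), so the last vowel is not what conditions the rule; whether the stem ends in a vowel or a consonant is.
"vowe" ends in a vowel. The stems ending in a vowel (rebewpo → reerbewpo, sure → suerre, golbunva → goerlbunva) insert -er- after the first vowel.
The other pattern: stems ending in a consonant add -oth.
So vowe → voerwe.

voerwe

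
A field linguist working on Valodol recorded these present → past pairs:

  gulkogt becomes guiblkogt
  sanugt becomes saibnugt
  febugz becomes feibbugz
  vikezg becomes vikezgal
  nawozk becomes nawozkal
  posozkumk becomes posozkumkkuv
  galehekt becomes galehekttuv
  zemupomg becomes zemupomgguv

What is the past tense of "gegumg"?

nawozk and posozkumk both end in -k yet inflect differently (nawozkal, posozkumkkuv), so the final letter is not what conditions the rule; the second-to-last letter is.
"gegumg" has second-to-last letter 'm'. The stems whose second-to-last letter is 'm' (posozkumk → posozkumkkuv, zemupomg → zemupomgguv) double the final consonant and add -uv.
The other patterns: stems whose second-to-last letter is 'g' insert -ib- after the first vowel; stems whose second-to-last letter is 'z' add -al.
So gegumg → gegumgguv.

gegumgguv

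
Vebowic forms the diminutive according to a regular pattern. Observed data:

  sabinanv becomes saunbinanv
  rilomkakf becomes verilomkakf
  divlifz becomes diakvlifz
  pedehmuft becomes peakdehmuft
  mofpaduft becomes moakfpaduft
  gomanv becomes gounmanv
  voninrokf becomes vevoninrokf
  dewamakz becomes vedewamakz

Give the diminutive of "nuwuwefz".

divlifz and dewamakz both end in -z yet inflect differently (diakvlifz, vedewamakz), so the final letter is not what conditions the rule; the second-to-last letter is.
"nuwuwefz" has second-to-last letter 'f'. The stems whose second-to-last letter is 'f' (mofpaduft → moakfpaduft, pedehmuft → peakdehmuft, divlifz → diakvlifz) insert -ak- after the first vowel.
The other patterns: stems whose second-to-last letter is 'k' add the prefix ve-; stems whose second-to-last letter is 'n' insert -un- after the first vowel.
So nuwuwefz → nuakwuwefz.

nuakwuwefz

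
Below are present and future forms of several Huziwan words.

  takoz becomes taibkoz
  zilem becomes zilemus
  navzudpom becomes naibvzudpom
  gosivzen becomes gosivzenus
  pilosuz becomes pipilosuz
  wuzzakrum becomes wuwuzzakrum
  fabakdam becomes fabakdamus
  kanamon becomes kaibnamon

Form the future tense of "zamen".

navzudpom and wuzzakrum both end in -m yet inflect differently (naibvzudpom, wuwuzzakrum), so the final letter is not what conditions the rule; the last vowel is.
"zamen" has last vowel 'e'. The stems whose last vowel is 'e' (zilem → zilemus, gosivzen → gosivzenus) add -us.
So zamen → zamenus.

zamenus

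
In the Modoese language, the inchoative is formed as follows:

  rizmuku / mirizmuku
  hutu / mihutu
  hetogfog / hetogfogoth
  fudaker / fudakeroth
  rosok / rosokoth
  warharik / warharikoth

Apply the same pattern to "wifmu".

hutu and hetogfog both begin with h- yet inflect differently (mihutu, hetogfogoth), so the first letter is not what conditions the rule; whether the stem ends in a vowel or a consonant is.
"wifmu" ends in a vowel. The stems ending in a vowel (rizmuku → mirizmuku, hutu → mihutu) add the prefix mi-.
The other pattern: stems ending in a consonant add -oth.
So wifmu → miwifmu.

miwifmu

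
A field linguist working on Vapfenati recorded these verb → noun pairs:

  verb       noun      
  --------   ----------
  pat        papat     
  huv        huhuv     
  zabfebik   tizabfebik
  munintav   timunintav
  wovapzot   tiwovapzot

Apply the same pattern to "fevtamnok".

huv and munintav both end in -v yet inflect differently (huhuv, timunintav), so the final letter is not what conditions the rule; the number of vowels is.
"fevtamnok" has 3 vowels. The stems with 3 vowels (zabfebik → tizabfebik, munintav → timunintav, wovapzot → tiwovapzot) add the prefix ti-.
The other pattern: stems with 1 vowel repeat the first consonant+vowel as a prefix.
So fevtamnok → tifevtamnok.

tifevtamnok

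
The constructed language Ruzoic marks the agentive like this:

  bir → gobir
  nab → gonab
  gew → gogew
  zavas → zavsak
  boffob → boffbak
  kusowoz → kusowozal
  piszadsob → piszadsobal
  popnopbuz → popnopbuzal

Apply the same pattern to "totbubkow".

totbubkowal

nab and boffob both end in -b yet inflect differently (gonab, boffbak), so the final letter is not what conditions the rule; the number of vowels is.
"totbubkow" has 3 vowels. The stems with 3 vowels (kusowoz → kusowozal, piszadsob → piszadsobal, popnopbuz → popnopbuzal) add -al.
The other patterns: stems with 1 vowel add the prefix go-; stems with 2 vowels delete the last vowel and add -ak.
So totbubkow → totbubkowal.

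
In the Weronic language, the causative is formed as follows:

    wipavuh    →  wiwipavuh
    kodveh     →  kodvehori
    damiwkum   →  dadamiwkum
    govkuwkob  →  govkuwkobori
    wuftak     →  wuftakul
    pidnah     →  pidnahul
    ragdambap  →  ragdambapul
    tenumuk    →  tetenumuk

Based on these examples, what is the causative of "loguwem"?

pidnah and wipavuh both end in -h yet inflect differently (pidnahul, wiwipavuh), so the final letter is not what conditions the rule; the last vowel is.
"loguwem" has last vowel 'e'. The one such stem in the data (kodveh → kodvehori) adds -ori, so the same rule applies.
The other patterns: stems whose last vowel is 'a' add -ul; stems whose last vowel is 'u' repeat the first consonant+vowel as a prefix.
So loguwem → loguwemori.

loguwemori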